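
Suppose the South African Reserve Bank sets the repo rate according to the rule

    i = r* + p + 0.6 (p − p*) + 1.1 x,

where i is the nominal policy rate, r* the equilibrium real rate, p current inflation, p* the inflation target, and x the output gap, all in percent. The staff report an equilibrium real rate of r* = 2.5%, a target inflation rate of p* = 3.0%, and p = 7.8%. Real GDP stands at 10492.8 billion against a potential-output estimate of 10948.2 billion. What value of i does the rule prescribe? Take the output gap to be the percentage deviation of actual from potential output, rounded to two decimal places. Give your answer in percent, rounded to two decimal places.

8.60%

Output gap = 100 × (10492.8 − 10948.2) / 10948.2 = -4.16%.
i = 2.50 + 7.80 + 0.6 × (7.80 − 3.00) + 1.1 × (-4.16)
   = 2.50 + 7.8 + 2.88 − 4.576 = 8.60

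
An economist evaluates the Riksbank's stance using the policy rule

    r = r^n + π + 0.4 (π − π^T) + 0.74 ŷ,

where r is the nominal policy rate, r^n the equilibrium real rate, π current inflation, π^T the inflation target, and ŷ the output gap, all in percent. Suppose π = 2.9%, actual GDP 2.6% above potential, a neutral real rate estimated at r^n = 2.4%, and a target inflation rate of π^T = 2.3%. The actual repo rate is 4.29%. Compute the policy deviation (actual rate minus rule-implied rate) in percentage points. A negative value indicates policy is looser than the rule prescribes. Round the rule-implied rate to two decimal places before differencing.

-3.17 pp

Output 2.6% above potential → ŷ = 2.6.
r = 2.4 + 2.9 + 0.4 × (2.9 − 2.3) + 0.74 × 2.6
   = 2.4 + 2.9 + 0.24 + 1.924 = 7.46
Deviation = 4.29 − 7.46 = -3.17 pp.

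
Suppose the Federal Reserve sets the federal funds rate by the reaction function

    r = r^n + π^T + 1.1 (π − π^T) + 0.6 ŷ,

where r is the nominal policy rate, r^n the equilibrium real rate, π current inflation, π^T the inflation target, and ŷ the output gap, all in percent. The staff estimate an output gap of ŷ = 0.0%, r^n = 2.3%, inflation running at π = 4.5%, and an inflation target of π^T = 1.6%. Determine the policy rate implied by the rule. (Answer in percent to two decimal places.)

r = 2.3 + 1.6 + 1.1 × (4.5 − 1.6) + 0.6 × 0.0
   = 2.3 + 1.6 + 3.19 + 0 = 7.09

7.09%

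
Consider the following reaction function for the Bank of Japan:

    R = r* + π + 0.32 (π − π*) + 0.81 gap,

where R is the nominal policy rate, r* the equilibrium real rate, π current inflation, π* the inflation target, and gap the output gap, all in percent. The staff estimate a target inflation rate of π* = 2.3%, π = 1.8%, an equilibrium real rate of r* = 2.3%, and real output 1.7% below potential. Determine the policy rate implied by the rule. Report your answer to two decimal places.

Output 1.7% below potential → gap = -1.7.
R = 2.3 + 1.8 + 0.32 × (1.8 − 2.3) + 0.81 × (-1.7)
   = 2.3 + 1.8 − 0.16 − 1.377 = 2.56

2.56%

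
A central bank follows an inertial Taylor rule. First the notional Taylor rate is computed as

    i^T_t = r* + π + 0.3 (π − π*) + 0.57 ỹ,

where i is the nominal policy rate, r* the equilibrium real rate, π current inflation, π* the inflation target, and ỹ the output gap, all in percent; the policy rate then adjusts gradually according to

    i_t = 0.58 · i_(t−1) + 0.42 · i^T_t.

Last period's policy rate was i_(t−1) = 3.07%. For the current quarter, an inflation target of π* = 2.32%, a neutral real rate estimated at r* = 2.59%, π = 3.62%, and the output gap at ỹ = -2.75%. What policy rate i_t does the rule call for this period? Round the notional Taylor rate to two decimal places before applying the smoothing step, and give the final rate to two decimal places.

3.89%

i^T_t = 2.59 + 3.62 + 0.3 × (3.62 − 2.32) + 0.57 × (-2.75)
   = 2.59 + 3.62 + 0.39 − 1.5675 = 5.03
i_t = 0.58 × 3.07 + 0.42 × 5.03 = 1.7806 + 2.1126 = 3.89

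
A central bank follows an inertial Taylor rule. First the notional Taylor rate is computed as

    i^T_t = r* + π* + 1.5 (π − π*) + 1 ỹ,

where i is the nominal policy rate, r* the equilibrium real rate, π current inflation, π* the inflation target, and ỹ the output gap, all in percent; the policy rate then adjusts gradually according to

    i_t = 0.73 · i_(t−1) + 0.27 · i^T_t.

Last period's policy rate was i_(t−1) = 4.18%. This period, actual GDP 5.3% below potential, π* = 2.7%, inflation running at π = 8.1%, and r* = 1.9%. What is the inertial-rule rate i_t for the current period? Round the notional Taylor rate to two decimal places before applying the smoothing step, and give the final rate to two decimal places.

Output 5.3% below potential → ỹ = -5.3.
i^T_t = 1.9 + 2.7 + 1.5 × (8.1 − 2.7) + 1 × (-5.3)
   = 1.9 + 2.7 + 8.1 − 5.3 = 7.40
i_t = 0.73 × 4.18 + 0.27 × 7.40 = 3.0514 + 1.998 = 5.05

5.05%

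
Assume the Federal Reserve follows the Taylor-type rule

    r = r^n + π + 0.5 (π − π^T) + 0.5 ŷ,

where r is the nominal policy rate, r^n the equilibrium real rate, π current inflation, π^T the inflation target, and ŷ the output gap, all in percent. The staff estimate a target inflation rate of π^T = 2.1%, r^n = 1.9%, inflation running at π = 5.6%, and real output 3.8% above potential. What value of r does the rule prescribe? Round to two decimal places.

11.15%

Output 3.8% above potential → ŷ = 3.8.
r = 1.9 + 5.6 + 0.5 × (5.6 − 2.1) + 0.5 × 3.8
   = 1.9 + 5.6 + 1.75 + 1.9 = 11.15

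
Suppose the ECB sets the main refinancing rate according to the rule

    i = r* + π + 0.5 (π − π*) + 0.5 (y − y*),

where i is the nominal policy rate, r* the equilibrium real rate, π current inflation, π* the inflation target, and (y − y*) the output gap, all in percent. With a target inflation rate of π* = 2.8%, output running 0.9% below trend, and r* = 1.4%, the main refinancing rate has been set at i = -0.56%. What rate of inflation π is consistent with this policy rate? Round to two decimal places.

Output 0.9% below potential → (y − y*) = -0.9.
Collecting π: i = r* + (1 + 0.5) π − 0.5 π* + 0.5 (y − y*)
1.5 π = -0.56 − 1.4 + 0.5 × 2.8 − 0.5 × (-0.9) = -0.11
π = -0.11 / 1.5 = -0.07

-0.07%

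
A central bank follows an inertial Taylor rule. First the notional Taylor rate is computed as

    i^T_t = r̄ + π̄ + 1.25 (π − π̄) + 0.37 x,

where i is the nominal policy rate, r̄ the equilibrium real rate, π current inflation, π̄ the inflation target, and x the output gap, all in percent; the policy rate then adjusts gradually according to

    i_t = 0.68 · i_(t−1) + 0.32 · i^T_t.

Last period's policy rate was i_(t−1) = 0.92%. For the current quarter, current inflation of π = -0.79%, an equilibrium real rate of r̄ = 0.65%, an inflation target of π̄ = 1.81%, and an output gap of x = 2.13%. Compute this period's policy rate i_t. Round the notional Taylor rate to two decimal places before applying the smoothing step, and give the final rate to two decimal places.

0.63%

i^T_t = 0.65 + 1.81 + 1.25 × (-0.79 − 1.81) + 0.37 × 2.13
   = 0.65 + 1.81 − 3.25 + 0.7881 = 0.00
i_t = 0.68 × 0.92 + 0.32 × 0.00 = 0.6256 + 0 = 0.63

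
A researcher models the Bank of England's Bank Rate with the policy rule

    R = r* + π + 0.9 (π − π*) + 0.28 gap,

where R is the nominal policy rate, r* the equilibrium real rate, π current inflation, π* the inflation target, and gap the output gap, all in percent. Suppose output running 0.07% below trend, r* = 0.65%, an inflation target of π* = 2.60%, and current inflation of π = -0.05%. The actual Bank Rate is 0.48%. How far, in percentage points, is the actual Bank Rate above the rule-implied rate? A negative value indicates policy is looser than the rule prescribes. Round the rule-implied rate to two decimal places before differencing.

Output 0.07% below potential → gap = -0.07.
R = 0.65 + (-0.05) + 0.9 × (-0.05 − 2.60) + 0.28 × (-0.07)
   = 0.65 − 0.05 − 2.385 − 0.0196 = -1.80
Deviation = 0.48 − (-1.80) = 2.28 pp.

2.28 pp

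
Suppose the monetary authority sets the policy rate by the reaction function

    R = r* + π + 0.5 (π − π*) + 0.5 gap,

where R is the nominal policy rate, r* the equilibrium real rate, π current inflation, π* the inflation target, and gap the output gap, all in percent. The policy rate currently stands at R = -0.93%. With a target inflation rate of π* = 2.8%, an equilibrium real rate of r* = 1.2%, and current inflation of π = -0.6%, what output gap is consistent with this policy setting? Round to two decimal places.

0.34%

0.5 gap = -0.93 − 1.2 − (-0.6) − 0.5 × ((-0.6) − 2.8) = 0.17
gap = 0.17 / 0.5 = 0.34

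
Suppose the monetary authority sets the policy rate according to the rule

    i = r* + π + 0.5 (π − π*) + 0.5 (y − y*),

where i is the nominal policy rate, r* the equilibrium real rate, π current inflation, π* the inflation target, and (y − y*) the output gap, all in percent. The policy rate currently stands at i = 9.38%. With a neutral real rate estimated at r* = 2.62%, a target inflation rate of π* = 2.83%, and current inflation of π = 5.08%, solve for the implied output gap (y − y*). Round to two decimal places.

1.11%

0.5 (y − y*) = 9.38 − 2.62 − 5.08 − 0.5 × (5.08 − 2.83) = 0.555
(y − y*) = 0.555 / 0.5 = 1.11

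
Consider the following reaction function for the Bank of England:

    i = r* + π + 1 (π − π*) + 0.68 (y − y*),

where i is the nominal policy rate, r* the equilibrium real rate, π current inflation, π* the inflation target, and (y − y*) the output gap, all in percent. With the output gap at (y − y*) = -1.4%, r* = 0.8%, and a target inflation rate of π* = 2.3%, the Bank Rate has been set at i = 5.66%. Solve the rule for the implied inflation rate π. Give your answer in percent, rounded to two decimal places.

Collecting π: i = r* + (1 + 1) π − 1 π* + 0.68 (y − y*)
2 π = 5.66 − 0.8 + 1 × 2.3 − 0.68 × (-1.4) = 8.112
π = 8.112 / 2 = 4.06

4.06%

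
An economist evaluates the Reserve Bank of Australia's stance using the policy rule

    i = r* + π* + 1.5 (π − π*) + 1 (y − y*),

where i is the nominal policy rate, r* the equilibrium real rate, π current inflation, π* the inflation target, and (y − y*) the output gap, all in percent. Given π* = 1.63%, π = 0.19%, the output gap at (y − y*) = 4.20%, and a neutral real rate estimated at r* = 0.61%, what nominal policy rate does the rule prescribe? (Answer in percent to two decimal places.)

i = 0.61 + 1.63 + 1.5 × (0.19 − 1.63) + 1 × 4.20
   = 0.61 + 1.63 − 2.16 + 4.2 = 4.28

4.28%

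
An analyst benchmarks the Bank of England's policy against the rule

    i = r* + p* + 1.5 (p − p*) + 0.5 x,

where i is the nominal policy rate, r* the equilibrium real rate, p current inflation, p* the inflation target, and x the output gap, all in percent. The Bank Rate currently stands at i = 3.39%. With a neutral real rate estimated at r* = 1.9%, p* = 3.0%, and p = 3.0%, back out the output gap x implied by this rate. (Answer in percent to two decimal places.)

-3.02%

0.5 x = 3.39 − 1.9 − 3.0 − 1.5 × (3.0 − 3.0) = -1.51
x = -1.51 / 0.5 = -3.02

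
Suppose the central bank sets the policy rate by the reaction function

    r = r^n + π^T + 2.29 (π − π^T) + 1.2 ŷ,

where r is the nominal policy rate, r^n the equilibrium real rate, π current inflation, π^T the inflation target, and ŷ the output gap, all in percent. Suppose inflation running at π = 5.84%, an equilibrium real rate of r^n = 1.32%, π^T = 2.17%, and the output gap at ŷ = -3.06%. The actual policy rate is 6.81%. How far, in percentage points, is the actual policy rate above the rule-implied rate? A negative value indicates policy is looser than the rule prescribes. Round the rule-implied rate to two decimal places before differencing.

r = 1.32 + 2.17 + 2.29 × (5.84 − 2.17) + 1.2 × (-3.06)
   = 1.32 + 2.17 + 8.4043 − 3.672 = 8.22
Deviation = 6.81 − 8.22 = -1.41 pp.

-1.41 pp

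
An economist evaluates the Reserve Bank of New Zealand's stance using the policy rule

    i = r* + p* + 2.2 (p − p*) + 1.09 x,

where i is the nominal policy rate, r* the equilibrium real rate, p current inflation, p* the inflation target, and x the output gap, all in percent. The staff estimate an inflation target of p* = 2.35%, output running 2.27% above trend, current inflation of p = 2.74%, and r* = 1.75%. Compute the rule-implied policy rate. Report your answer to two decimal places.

7.43%

Output 2.27% above potential → x = 2.27.
i = 1.75 + 2.35 + 2.2 × (2.74 − 2.35) + 1.09 × 2.27
   = 1.75 + 2.35 + 0.858 + 2.4743 = 7.43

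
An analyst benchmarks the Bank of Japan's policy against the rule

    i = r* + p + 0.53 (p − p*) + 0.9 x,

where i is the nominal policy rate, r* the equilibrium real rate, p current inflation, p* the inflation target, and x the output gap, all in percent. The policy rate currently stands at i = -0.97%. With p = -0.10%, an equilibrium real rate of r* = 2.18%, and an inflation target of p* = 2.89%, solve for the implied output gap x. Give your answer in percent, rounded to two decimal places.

0.9 x = -0.97 − 2.18 − (-0.10) − 0.53 × ((-0.10) − 2.89) = -1.4653
x = -1.4653 / 0.9 = -1.63

-1.63%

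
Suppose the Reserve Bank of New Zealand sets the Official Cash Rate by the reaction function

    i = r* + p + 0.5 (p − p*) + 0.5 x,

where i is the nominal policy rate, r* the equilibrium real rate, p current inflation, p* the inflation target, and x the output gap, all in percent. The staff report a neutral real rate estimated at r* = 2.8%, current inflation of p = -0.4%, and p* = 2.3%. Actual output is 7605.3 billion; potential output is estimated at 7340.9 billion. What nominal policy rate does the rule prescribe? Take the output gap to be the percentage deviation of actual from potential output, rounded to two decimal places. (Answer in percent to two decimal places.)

Output gap = 100 × (7605.3 − 7340.9) / 7340.9 = 3.60%.
i = 2.80 + (-0.40) + 0.5 × (-0.40 − 2.30) + 0.5 × 3.60
   = 2.80 − 0.4 − 1.35 + 1.8 = 2.85

2.85%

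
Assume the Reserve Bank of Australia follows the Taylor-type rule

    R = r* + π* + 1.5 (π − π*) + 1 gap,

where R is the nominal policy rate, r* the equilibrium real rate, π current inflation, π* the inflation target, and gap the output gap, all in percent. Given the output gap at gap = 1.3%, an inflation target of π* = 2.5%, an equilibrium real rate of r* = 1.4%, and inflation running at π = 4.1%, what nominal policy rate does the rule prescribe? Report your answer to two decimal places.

R = 1.4 + 2.5 + 1.5 × (4.1 − 2.5) + 1 × 1.3
   = 1.4 + 2.5 + 2.4 + 1.3 = 7.60

7.60%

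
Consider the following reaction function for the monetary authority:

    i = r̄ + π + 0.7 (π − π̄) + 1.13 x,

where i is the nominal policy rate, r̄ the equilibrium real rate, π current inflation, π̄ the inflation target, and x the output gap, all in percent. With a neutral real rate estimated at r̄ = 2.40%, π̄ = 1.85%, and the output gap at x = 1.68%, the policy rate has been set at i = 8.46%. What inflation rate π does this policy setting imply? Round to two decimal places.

3.21%

Collecting π: i = r̄ + (1 + 0.7) π − 0.7 π̄ + 1.13 x
1.7 π = 8.46 − 2.40 + 0.7 × 1.85 − 1.13 × 1.68 = 5.4566
π = 5.4566 / 1.7 = 3.21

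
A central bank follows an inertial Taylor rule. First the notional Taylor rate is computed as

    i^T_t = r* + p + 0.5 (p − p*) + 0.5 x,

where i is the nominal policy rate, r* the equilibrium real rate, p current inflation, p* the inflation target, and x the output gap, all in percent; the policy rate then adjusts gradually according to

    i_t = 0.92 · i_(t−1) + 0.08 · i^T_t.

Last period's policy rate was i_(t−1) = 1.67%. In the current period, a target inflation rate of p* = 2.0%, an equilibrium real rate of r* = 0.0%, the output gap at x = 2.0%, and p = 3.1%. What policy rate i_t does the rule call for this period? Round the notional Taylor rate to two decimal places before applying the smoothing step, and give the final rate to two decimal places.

i^T_t = 0.0 + 3.1 + 0.5 × (3.1 − 2.0) + 0.5 × 2.0
   = 0.0 + 3.1 + 0.55 + 1 = 4.65
i_t = 0.92 × 1.67 + 0.08 × 4.65 = 1.5364 + 0.372 = 1.91

1.91%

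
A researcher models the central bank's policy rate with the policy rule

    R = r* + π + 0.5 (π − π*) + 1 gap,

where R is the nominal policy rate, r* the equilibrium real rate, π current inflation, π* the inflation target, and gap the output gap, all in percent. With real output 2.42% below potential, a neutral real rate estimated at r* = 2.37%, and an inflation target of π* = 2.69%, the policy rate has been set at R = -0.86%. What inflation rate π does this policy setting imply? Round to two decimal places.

0.36%

Output 2.42% below potential → gap = -2.42.
Collecting π: R = r* + (1 + 0.5) π − 0.5 π* + 1 gap
1.5 π = -0.86 − 2.37 + 0.5 × 2.69 − 1 × (-2.42) = 0.535
π = 0.535 / 1.5 = 0.36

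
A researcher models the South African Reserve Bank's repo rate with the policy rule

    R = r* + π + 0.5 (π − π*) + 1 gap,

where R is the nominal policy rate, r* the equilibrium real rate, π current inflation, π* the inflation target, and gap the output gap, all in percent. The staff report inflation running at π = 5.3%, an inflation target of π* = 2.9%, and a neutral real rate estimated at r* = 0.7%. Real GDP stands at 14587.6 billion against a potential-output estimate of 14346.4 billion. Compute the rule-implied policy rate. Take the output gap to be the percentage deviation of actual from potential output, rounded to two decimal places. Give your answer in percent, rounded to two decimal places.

Output gap = 100 × (14587.6 − 14346.4) / 14346.4 = 1.68%.
R = 0.70 + 5.30 + 0.5 × (5.30 − 2.90) + 1 × 1.68
   = 0.70 + 5.3 + 1.2 + 1.68 = 8.88

8.88%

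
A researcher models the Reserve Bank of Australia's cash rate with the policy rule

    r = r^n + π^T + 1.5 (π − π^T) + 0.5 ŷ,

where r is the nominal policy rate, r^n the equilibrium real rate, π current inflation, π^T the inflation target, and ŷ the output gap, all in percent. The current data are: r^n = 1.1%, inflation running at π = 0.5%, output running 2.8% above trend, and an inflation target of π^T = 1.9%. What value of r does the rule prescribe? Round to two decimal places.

2.30%

Output 2.8% above potential → ŷ = 2.8.
r = 1.1 + 1.9 + 1.5 × (0.5 − 1.9) + 0.5 × 2.8
   = 1.1 + 1.9 − 2.1 + 1.4 = 2.30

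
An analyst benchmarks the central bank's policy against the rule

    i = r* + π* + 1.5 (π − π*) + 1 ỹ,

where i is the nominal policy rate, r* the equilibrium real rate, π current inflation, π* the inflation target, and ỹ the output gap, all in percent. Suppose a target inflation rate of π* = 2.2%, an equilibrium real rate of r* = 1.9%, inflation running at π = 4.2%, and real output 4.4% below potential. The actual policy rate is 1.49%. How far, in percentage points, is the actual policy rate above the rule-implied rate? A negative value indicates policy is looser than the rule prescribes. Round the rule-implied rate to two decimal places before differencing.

-1.21 pp

Output 4.4% below potential → ỹ = -4.4.
i = 1.9 + 2.2 + 1.5 × (4.2 − 2.2) + 1 × (-4.4)
   = 1.9 + 2.2 + 3 − 4.4 = 2.70
Deviation = 1.49 − 2.70 = -1.21 pp.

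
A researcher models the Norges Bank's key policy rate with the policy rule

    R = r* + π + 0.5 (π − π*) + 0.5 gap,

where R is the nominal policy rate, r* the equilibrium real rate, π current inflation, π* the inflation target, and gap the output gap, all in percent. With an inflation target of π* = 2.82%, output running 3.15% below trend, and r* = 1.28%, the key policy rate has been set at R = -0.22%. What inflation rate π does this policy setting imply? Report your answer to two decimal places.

Output 3.15% below potential → gap = -3.15.
Collecting π: R = r* + (1 + 0.5) π − 0.5 π* + 0.5 gap
1.5 π = -0.22 − 1.28 + 0.5 × 2.82 − 0.5 × (-3.15) = 1.485
π = 1.485 / 1.5 = 0.99

0.99%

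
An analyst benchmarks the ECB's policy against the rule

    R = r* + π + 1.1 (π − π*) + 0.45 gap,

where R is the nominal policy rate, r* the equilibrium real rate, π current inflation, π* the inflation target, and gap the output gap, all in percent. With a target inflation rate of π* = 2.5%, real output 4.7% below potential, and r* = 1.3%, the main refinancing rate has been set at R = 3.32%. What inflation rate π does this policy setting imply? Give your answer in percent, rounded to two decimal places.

Output 4.7% below potential → gap = -4.7.
Collecting π: R = r* + (1 + 1.1) π − 1.1 π* + 0.45 gap
2.1 π = 3.32 − 1.3 + 1.1 × 2.5 − 0.45 × (-4.7) = 6.885
π = 6.885 / 2.1 = 3.28

3.28%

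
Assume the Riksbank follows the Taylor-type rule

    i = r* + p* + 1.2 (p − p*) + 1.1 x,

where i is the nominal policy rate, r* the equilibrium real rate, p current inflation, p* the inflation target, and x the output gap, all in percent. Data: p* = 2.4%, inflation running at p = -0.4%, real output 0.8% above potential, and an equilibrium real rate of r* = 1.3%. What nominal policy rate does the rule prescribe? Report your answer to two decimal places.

Output 0.8% above potential → x = 0.8.
i = 1.3 + 2.4 + 1.2 × (-0.4 − 2.4) + 1.1 × 0.8
   = 1.3 + 2.4 − 3.36 + 0.88 = 1.22

1.22%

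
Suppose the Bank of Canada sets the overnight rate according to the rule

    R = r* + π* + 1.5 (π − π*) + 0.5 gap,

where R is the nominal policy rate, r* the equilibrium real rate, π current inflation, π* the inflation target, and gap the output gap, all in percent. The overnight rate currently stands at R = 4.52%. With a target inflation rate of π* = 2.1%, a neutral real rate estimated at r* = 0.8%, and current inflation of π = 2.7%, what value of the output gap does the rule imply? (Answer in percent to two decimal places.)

1.44%

0.5 gap = 4.52 − 0.8 − 2.1 − 1.5 × (2.7 − 2.1) = 0.72
gap = 0.72 / 0.5 = 1.44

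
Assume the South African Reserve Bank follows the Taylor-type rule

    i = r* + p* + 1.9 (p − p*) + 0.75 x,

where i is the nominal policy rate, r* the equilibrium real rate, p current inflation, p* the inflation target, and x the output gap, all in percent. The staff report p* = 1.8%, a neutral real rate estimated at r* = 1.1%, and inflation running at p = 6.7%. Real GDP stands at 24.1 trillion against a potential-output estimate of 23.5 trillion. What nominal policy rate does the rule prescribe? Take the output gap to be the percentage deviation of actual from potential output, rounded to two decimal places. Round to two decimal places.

14.12%

Output gap = 100 × (24.1 − 23.5) / 23.5 = 2.55%.
i = 1.10 + 1.80 + 1.9 × (6.70 − 1.80) + 0.75 × 2.55
   = 1.10 + 1.8 + 9.31 + 1.9125 = 14.12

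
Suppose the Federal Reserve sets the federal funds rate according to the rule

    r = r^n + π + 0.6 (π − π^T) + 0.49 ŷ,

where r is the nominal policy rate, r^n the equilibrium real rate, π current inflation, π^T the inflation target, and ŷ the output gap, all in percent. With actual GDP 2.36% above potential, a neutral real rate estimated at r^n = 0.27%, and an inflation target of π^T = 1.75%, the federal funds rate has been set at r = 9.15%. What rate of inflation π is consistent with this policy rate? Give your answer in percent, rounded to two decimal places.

5.48%

Output 2.36% above potential → ŷ = 2.36.
Collecting π: r = r^n + (1 + 0.6) π − 0.6 π^T + 0.49 ŷ
1.6 π = 9.15 − 0.27 + 0.6 × 1.75 − 0.49 × 2.36 = 8.7736
π = 8.7736 / 1.6 = 5.48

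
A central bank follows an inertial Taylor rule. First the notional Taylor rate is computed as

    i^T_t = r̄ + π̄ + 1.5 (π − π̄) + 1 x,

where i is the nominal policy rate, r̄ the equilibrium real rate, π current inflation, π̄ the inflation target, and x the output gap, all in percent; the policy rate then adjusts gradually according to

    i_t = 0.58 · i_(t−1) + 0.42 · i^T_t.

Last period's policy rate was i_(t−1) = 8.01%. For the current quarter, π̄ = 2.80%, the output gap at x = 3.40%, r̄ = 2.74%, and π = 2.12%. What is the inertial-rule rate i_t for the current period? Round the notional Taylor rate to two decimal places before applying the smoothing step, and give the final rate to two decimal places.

7.97%

i^T_t = 2.74 + 2.80 + 1.5 × (2.12 − 2.80) + 1 × 3.40
   = 2.74 + 2.8 − 1.02 + 3.4 = 7.92
i_t = 0.58 × 8.01 + 0.42 × 7.92 = 4.6458 + 3.3264 = 7.97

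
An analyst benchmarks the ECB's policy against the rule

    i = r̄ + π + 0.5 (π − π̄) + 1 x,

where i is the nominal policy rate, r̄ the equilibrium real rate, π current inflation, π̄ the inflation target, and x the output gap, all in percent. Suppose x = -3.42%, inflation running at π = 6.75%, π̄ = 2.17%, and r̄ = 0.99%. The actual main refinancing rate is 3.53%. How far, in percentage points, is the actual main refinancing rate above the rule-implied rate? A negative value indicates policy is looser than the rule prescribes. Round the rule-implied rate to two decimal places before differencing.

-3.08 pp

i = 0.99 + 6.75 + 0.5 × (6.75 − 2.17) + 1 × (-3.42)
   = 0.99 + 6.75 + 2.29 − 3.42 = 6.61
Deviation = 3.53 − 6.61 = -3.08 pp.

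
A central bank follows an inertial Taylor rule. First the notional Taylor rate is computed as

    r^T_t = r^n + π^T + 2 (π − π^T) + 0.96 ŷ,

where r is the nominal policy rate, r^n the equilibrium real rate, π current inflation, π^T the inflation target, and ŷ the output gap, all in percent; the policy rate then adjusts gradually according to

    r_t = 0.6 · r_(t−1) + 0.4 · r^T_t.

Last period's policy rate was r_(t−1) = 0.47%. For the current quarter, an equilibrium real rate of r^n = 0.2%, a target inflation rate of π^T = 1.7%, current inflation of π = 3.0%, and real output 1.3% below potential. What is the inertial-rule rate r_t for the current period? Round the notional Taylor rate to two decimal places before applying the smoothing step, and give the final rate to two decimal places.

1.58%

Output 1.3% below potential → ŷ = -1.3.
r^T_t = 0.2 + 1.7 + 2 × (3.0 − 1.7) + 0.96 × (-1.3)
   = 0.2 + 1.7 + 2.6 − 1.248 = 3.25
r_t = 0.6 × 0.47 + 0.4 × 3.25 = 0.282 + 1.3 = 1.58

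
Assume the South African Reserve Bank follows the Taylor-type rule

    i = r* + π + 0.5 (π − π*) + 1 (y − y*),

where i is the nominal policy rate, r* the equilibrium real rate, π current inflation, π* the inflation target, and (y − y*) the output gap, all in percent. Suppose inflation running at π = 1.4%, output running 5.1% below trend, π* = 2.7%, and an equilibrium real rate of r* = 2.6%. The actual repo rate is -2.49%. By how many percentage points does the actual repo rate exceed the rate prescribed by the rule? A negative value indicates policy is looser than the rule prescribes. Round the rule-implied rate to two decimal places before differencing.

Output 5.1% below potential → (y − y*) = -5.1.
i = 2.6 + 1.4 + 0.5 × (1.4 − 2.7) + 1 × (-5.1)
   = 2.6 + 1.4 − 0.65 − 5.1 = -1.75
Deviation = -2.49 − (-1.75) = -0.74 pp.

-0.74 pp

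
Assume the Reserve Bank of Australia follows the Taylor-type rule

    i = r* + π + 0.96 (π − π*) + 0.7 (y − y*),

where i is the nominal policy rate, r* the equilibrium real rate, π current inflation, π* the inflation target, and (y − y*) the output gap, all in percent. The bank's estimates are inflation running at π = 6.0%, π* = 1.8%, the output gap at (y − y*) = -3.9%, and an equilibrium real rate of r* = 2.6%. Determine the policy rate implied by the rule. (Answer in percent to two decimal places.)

9.90%

i = 2.6 + 6.0 + 0.96 × (6.0 − 1.8) + 0.7 × (-3.9)
   = 2.6 + 6 + 4.032 − 2.73 = 9.90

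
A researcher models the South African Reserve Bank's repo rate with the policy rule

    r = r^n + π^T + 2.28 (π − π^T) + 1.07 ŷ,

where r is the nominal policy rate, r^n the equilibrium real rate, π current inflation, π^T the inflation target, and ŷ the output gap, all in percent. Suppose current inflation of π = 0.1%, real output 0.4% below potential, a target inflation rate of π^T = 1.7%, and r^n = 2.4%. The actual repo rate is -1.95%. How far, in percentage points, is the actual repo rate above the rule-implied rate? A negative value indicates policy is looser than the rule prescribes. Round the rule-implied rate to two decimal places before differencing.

-1.97 pp

Output 0.4% below potential → ŷ = -0.4.
r = 2.4 + 1.7 + 2.28 × (0.1 − 1.7) + 1.07 × (-0.4)
   = 2.4 + 1.7 − 3.648 − 0.428 = 0.02
Deviation = -1.95 − 0.02 = -1.97 pp.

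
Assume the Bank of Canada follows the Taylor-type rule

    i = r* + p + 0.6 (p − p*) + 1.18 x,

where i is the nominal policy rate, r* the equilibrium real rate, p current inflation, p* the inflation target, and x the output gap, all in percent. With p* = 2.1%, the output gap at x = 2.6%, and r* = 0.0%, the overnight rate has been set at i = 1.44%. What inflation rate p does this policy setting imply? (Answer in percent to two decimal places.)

-0.23%

Collecting p: i = r* + (1 + 0.6) p − 0.6 p* + 1.18 x
1.6 p = 1.44 − 0.0 + 0.6 × 2.1 − 1.18 × 2.6 = -0.368
p = -0.368 / 1.6 = -0.23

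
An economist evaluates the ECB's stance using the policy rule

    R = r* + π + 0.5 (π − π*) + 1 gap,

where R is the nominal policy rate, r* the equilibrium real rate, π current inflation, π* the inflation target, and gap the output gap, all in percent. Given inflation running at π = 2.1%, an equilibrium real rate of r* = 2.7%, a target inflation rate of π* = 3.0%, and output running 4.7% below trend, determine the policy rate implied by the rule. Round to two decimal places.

Output 4.7% below potential → gap = -4.7.
R = 2.7 + 2.1 + 0.5 × (2.1 − 3.0) + 1 × (-4.7)
   = 2.7 + 2.1 − 0.45 − 4.7 = -0.35

-0.35%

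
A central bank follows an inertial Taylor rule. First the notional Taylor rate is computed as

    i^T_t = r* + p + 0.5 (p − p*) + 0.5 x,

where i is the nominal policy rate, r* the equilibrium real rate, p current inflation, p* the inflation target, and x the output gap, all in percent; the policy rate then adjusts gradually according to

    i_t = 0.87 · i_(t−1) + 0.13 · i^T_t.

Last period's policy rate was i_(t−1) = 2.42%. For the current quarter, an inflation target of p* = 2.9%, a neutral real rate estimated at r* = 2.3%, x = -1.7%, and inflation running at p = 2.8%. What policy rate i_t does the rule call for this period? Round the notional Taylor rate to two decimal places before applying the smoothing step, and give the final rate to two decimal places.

i^T_t = 2.3 + 2.8 + 0.5 × (2.8 − 2.9) + 0.5 × (-1.7)
   = 2.3 + 2.8 − 0.05 − 0.85 = 4.20
i_t = 0.87 × 2.42 + 0.13 × 4.20 = 2.1054 + 0.546 = 2.65

2.65%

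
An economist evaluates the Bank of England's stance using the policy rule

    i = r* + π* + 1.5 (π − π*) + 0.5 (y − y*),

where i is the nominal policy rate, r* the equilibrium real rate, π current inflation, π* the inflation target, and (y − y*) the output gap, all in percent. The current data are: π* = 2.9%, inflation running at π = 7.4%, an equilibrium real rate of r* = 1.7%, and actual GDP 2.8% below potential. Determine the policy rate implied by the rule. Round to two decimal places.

9.95%

Output 2.8% below potential → (y − y*) = -2.8.
i = 1.7 + 2.9 + 1.5 × (7.4 − 2.9) + 0.5 × (-2.8)
   = 1.7 + 2.9 + 6.75 − 1.4 = 9.95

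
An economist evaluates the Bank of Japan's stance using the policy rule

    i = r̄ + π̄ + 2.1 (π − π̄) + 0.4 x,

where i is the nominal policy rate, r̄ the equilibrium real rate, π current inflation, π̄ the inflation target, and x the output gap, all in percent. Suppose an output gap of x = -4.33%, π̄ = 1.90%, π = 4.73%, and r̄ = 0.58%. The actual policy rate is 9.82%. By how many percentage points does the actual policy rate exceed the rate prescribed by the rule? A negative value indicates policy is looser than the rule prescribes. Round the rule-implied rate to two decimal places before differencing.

i = 0.58 + 1.90 + 2.1 × (4.73 − 1.90) + 0.4 × (-4.33)
   = 0.58 + 1.9 + 5.943 − 1.732 = 6.69
Deviation = 9.82 − 6.69 = 3.13 pp.

3.13 pp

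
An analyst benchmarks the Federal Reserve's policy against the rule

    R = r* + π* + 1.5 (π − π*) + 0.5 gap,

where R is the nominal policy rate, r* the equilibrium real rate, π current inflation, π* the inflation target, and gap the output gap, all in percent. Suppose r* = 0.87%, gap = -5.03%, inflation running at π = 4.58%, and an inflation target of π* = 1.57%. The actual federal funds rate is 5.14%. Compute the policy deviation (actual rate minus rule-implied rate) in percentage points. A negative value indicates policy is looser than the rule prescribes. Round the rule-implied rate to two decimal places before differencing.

0.70 pp

R = 0.87 + 1.57 + 1.5 × (4.58 − 1.57) + 0.5 × (-5.03)
   = 0.87 + 1.57 + 4.515 − 2.515 = 4.44
Deviation = 5.14 − 4.44 = 0.70 pp.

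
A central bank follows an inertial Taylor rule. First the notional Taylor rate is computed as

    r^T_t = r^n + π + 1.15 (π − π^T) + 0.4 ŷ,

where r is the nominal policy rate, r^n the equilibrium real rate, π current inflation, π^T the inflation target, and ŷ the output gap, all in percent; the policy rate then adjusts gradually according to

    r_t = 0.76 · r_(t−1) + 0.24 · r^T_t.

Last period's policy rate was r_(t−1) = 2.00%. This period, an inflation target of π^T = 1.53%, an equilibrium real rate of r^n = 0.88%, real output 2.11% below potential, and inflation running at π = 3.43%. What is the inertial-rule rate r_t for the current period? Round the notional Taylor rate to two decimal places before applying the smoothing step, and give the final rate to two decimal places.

Output 2.11% below potential → ŷ = -2.11.
r^T_t = 0.88 + 3.43 + 1.15 × (3.43 − 1.53) + 0.4 × (-2.11)
   = 0.88 + 3.43 + 2.185 − 0.844 = 5.65
r_t = 0.76 × 2.00 + 0.24 × 5.65 = 1.52 + 1.356 = 2.88

2.88%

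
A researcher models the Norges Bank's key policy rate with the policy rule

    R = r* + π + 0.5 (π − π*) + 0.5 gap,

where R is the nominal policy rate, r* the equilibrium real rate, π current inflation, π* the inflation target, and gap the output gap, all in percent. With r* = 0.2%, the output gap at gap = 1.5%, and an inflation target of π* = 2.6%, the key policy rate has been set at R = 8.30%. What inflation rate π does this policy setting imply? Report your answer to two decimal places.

Collecting π: R = r* + (1 + 0.5) π − 0.5 π* + 0.5 gap
1.5 π = 8.30 − 0.2 + 0.5 × 2.6 − 0.5 × 1.5 = 8.65
π = 8.65 / 1.5 = 5.77

5.77%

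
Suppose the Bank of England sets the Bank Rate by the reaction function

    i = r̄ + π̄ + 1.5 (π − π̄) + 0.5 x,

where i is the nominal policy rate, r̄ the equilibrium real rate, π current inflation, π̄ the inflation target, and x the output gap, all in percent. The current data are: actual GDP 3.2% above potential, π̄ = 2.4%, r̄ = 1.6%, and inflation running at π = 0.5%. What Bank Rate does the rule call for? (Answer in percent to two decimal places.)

2.75%

Output 3.2% above potential → x = 3.2.
i = 1.6 + 2.4 + 1.5 × (0.5 − 2.4) + 0.5 × 3.2
   = 1.6 + 2.4 − 2.85 + 1.6 = 2.75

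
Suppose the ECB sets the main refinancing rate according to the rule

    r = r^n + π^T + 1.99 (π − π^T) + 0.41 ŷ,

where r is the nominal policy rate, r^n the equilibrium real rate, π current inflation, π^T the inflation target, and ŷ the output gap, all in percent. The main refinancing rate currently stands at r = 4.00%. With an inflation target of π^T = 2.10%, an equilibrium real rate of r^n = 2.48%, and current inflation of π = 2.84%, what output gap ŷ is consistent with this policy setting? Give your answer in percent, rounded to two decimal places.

0.41 ŷ = 4.00 − 2.48 − 2.10 − 1.99 × (2.84 − 2.10) = -2.0526
ŷ = -2.0526 / 0.41 = -5.01

-5.01%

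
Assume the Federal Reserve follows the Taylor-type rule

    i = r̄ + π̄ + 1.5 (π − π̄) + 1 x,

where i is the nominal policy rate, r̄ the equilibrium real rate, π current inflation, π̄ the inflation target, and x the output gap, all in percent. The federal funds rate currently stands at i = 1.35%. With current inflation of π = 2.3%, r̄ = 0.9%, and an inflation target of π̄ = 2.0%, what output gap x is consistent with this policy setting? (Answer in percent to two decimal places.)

-2.00%

1 x = 1.35 − 0.9 − 2.0 − 1.5 × (2.3 − 2.0) = -2
x = -2 / 1 = -2.00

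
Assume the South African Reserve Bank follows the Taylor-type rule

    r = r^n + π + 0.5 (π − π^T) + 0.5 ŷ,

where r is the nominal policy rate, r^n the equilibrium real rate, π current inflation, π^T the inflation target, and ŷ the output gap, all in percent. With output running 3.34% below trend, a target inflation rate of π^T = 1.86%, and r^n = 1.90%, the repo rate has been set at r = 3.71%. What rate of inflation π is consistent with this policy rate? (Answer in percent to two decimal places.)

2.94%

Output 3.34% below potential → ŷ = -3.34.
Collecting π: r = r^n + (1 + 0.5) π − 0.5 π^T + 0.5 ŷ
1.5 π = 3.71 − 1.90 + 0.5 × 1.86 − 0.5 × (-3.34) = 4.41
π = 4.41 / 1.5 = 2.94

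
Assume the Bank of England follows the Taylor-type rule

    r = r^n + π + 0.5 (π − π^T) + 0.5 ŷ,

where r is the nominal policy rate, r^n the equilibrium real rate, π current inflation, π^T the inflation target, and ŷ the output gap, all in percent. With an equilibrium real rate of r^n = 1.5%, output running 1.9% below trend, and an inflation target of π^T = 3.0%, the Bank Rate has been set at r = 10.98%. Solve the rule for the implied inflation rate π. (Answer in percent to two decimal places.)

7.95%

Output 1.9% below potential → ŷ = -1.9.
Collecting π: r = r^n + (1 + 0.5) π − 0.5 π^T + 0.5 ŷ
1.5 π = 10.98 − 1.5 + 0.5 × 3.0 − 0.5 × (-1.9) = 11.93
π = 11.93 / 1.5 = 7.95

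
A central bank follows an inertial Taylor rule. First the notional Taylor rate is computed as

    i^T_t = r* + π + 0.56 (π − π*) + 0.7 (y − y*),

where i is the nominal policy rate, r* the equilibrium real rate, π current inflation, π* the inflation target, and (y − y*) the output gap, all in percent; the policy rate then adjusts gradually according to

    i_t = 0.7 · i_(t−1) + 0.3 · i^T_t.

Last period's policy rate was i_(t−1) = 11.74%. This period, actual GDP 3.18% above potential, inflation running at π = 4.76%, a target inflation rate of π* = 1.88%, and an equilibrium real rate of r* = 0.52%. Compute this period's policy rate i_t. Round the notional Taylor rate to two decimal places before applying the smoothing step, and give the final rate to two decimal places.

10.95%

Output 3.18% above potential → (y − y*) = 3.18.
i^T_t = 0.52 + 4.76 + 0.56 × (4.76 − 1.88) + 0.7 × 3.18
   = 0.52 + 4.76 + 1.6128 + 2.226 = 9.12
i_t = 0.7 × 11.74 + 0.3 × 9.12 = 8.218 + 2.736 = 10.95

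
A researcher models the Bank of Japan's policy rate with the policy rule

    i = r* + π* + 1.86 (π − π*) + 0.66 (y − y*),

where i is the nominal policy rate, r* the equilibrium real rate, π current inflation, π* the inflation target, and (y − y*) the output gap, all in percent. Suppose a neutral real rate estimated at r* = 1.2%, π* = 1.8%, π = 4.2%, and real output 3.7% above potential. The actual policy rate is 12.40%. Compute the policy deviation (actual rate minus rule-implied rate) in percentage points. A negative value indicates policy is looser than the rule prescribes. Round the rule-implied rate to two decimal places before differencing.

2.49 pp

Output 3.7% above potential → (y − y*) = 3.7.
i = 1.2 + 1.8 + 1.86 × (4.2 − 1.8) + 0.66 × 3.7
   = 1.2 + 1.8 + 4.464 + 2.442 = 9.91
Deviation = 12.40 − 9.91 = 2.49 pp.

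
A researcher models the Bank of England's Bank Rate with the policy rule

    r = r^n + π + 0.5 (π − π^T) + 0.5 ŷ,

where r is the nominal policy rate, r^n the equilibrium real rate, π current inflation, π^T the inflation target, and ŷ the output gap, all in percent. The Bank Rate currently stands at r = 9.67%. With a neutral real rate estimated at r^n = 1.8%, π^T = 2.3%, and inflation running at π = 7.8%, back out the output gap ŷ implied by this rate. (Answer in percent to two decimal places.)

0.5 ŷ = 9.67 − 1.8 − 7.8 − 0.5 × (7.8 − 2.3) = -2.68
ŷ = -2.68 / 0.5 = -5.36

-5.36%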